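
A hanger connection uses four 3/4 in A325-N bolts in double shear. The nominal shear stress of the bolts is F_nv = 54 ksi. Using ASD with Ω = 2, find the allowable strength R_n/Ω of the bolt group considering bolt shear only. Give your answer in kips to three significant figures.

95.4 kips

A_b = π × 0.75² / 4 = 0.4418 in².
R_n = F_nv · A_b · n · n_s = 54 × 0.4418 × 4 × 2 = 190.9 kips.
Allowable strength R_n/Ω = 190.9 / 2 = 95.4 kips.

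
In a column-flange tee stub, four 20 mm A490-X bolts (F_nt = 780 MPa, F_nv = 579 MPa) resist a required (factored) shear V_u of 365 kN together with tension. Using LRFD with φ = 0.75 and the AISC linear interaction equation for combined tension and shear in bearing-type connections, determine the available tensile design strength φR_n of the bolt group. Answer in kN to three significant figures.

464 kN

A_b = π·20²/4 = 314.2 mm²; f_rv = 365 × 1000 / (4 × 314.2) = 290.5 MPa.
F'_nt = 1.3 F_nt − (F_nt / φF_nv) f_rv = 1.3·780 − (780/(0.75·579))·290.5 = 492.3 MPa, capped at F_nt → F'_nt = 492.3 MPa.
R_n = F'_nt · A_b · n = 492.3 × 314.2 × 4 / 1000 = 618.6 kN.
Design strength φR_n = 0.75 × 618.6 = 464 kN.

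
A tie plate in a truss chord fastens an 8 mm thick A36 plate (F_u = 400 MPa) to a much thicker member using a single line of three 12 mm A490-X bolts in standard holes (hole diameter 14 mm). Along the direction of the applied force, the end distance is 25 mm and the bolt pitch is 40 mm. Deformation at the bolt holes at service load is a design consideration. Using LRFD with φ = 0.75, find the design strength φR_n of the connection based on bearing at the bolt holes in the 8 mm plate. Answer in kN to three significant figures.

Per bolt r_n = 1.2 l_c t F_u ≤ 2.4 d t F_u; upper limit = 2.4 × 12 × 8 × 400 / 1000 = 92.16 kN.
Edge bolt: l_c = 25 − 14/2 = 18 mm → 1.2 × 18 × 8 × 400 / 1000 = 69.12 → r_n = 69.12 kN.
Interior bolts: l_c = 40 − 14 = 26 mm → 1.2 × 26 × 8 × 400 / 1000 = 99.84 → r_n = 92.16 kN.
R_n = 1 × 69.12 + 2 × 92.16 = 253.4 kN.
Design strength φR_n = 0.75 × 253.4 = 190 kN.

190 kN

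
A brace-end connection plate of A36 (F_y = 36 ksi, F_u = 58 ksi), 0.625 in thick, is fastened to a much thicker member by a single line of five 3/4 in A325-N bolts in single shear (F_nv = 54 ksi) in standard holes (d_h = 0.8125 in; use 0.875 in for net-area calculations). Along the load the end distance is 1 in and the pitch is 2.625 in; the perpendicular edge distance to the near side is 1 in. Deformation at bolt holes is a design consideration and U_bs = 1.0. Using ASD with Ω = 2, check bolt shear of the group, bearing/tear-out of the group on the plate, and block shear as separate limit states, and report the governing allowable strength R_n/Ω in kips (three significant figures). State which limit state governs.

59.6 kips (bolt shear governs)

Bolt shear: A_b = π·0.75²/4 = 0.4418 in²; R_n = 54 × 0.4418 × 5 × 1 = 119.3 kips → 119.3 / 2 = 59.6 kips.
Bearing: edge l_c = 0.5938, r_n = 25.83 kips; interior l_c = 1.812, r_n = 65.25 kips; R_n = 25.83 + 4·65.25 = 286.8 kips → 143 kips.
Block shear: A_gv = 7.188, A_nv = 4.727, A_nt = 0.3516 in²; R_n = min(0.6F_uA_nv, 0.6F_yA_gv) + U_bs·F_u·A_nt = 175.6 kips → 87.8 kips.
Bolt shear governs: 59.6 kips.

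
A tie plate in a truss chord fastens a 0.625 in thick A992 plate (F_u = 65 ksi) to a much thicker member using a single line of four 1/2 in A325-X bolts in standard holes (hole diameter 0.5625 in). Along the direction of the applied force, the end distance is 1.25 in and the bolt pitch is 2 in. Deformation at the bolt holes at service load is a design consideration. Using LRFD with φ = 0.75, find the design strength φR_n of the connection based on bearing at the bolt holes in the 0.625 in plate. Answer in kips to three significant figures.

Per bolt r_n = 1.2 l_c t F_u ≤ 2.4 d t F_u; upper limit = 2.4 × 0.5 × 0.625 × 65 = 48.75 kips.
Edge bolt: l_c = 1.25 − 0.5625/2 = 0.9688 in → 1.2 × 0.9688 × 0.625 × 65 = 47.23 → r_n = 47.23 kips.
Interior bolts: l_c = 2 − 0.5625 = 1.438 in → 1.2 × 1.438 × 0.625 × 65 = 70.08 → r_n = 48.75 kips.
R_n = 1 × 47.23 + 3 × 48.75 = 193.5 kips.
Design strength φR_n = 0.75 × 193.5 = 145 kips.

145 kips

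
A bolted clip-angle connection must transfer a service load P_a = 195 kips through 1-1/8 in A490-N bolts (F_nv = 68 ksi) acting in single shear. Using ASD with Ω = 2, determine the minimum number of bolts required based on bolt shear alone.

6 bolts

A_b = π·1.125²/4 = 0.994 in².
Per-bolt allowable strength R_n/Ω = 68 × 0.994 × 1 / 2 = 33.8 kips.
n ≥ 195 / 33.8 = 5.77 → use 6 bolts.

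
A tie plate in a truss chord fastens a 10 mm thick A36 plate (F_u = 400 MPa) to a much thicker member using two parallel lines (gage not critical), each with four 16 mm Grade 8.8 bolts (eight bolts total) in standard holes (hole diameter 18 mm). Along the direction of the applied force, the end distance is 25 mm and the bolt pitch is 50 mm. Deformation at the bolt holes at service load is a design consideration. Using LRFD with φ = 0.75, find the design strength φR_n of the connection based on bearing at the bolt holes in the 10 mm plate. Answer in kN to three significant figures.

806 kN

Per bolt r_n = 1.2 l_c t F_u ≤ 2.4 d t F_u; upper limit = 2.4 × 16 × 10 × 400 / 1000 = 153.6 kN.
Edge bolt: l_c = 25 − 18/2 = 16 mm → 1.2 × 16 × 10 × 400 / 1000 = 76.8 → r_n = 76.8 kN.
Interior bolts: l_c = 50 − 18 = 32 mm → 1.2 × 32 × 10 × 400 / 1000 = 153.6 → r_n = 153.6 kN.
R_n = 2 × 76.8 + 6 × 153.6 = 1075 kN.
Design strength φR_n = 0.75 × 1075 = 806 kN.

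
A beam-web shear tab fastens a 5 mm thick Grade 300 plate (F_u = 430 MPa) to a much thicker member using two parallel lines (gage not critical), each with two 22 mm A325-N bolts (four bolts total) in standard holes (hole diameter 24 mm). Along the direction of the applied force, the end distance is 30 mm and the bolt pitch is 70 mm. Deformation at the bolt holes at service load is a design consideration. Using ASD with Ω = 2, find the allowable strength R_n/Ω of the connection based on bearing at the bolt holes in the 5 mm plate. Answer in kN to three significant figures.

160 kN

Per bolt r_n = 1.2 l_c t F_u ≤ 2.4 d t F_u; upper limit = 2.4 × 22 × 5 × 430 / 1000 = 113.5 kN.
Edge bolt: l_c = 30 − 24/2 = 18 mm → 1.2 × 18 × 5 × 430 / 1000 = 46.44 → r_n = 46.44 kN.
Interior bolts: l_c = 70 − 24 = 46 mm → 1.2 × 46 × 5 × 430 / 1000 = 118.7 → r_n = 113.5 kN.
R_n = 2 × 46.44 + 2 × 113.5 = 319.9 kN.
Allowable strength R_n/Ω = 319.9 / 2 = 160 kN.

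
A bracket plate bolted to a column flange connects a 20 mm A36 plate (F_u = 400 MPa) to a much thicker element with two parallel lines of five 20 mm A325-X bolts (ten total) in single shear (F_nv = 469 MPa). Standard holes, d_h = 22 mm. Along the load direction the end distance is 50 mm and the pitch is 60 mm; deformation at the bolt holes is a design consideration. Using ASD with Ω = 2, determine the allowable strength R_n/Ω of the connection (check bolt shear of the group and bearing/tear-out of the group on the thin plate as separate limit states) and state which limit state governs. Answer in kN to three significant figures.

Bolt shear: A_b = π·20²/4 = 314.2 mm²; R_n = 469 × 314.2 × 10 × 1 / 1000 = 1473 kN → 1473 / 2 = 737 kN.
Bearing (1.2 l_c t F_u ≤ 2.4 d t F_u): upper limit = 2.4·20·20·400 / 1000 = 384 kN.
  Edge l_c = 50 − 22/2 = 39 → r_n = 374.4 kN; interior l_c = 60 − 22 = 38 → r_n = 364.8 kN.
  R_n,bearing = 2·374.4 + 8·364.8 = 3667 kN → 3667 / 2 = 1830 kN.
Bolt shear governs: 737 kN.

737 kN (bolt shear governs)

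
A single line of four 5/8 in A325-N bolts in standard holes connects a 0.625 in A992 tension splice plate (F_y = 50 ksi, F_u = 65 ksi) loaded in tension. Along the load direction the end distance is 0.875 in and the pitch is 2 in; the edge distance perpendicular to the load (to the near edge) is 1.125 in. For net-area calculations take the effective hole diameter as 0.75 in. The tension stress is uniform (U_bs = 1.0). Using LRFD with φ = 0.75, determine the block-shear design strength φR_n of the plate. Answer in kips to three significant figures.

101 kips

Shear plane L_v = 0.875 + 3·2 = 6.875 in; A_gv = 6.875 × 0.625 = 4.297 in².
A_nv = (6.875 − 3.5·0.75) × 0.625 = 2.656 in².
A_nt = (1.125 − 0.5·0.75) × 0.625 = 0.4688 in².
0.6 F_u A_nv = 103.6 kips; 0.6 F_y A_gv = 128.9 kips → shear rupture governs the shear term.
R_n = 103.6 + 1.0 × 65 × 0.4688 = 134.1 kips.
Design strength φR_n = 0.75 × 134.1 = 101 kips.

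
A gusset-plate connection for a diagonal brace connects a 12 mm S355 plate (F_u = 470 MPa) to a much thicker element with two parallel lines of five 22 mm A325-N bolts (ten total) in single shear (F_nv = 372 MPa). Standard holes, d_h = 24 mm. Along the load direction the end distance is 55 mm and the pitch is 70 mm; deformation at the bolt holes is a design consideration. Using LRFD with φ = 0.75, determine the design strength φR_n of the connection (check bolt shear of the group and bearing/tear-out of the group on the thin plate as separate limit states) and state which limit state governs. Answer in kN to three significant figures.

Bolt shear: A_b = π·22²/4 = 380.1 mm²; R_n = 372 × 380.1 × 10 × 1 / 1000 = 1414 kN → 0.75 × 1414 = 1060 kN.
Bearing (1.2 l_c t F_u ≤ 2.4 d t F_u): upper limit = 2.4·22·12·470 / 1000 = 297.8 kN.
  Edge l_c = 55 − 24/2 = 43 → r_n = 291 kN; interior l_c = 70 − 24 = 46 → r_n = 297.8 kN.
  R_n,bearing = 2·291 + 8·297.8 = 2964 kN → 0.75 × 2964 = 2220 kN.
Bolt shear governs: 1060 kN.

1060 kN (bolt shear governs)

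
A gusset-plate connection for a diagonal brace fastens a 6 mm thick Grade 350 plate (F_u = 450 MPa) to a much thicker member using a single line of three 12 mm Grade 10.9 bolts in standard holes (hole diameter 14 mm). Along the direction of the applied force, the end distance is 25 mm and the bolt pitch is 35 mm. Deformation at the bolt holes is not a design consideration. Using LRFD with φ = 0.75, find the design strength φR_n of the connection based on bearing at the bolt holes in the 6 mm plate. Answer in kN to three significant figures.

182 kN

Per bolt r_n = 1.5 l_c t F_u ≤ 3.0 d t F_u; upper limit = 3.0 × 12 × 6 × 450 / 1000 = 97.2 kN.
Edge bolt: l_c = 25 − 14/2 = 18 mm → 1.5 × 18 × 6 × 450 / 1000 = 72.9 → r_n = 72.9 kN.
Interior bolts: l_c = 35 − 14 = 21 mm → 1.5 × 21 × 6 × 450 / 1000 = 85.05 → r_n = 85.05 kN.
R_n = 1 × 72.9 + 2 × 85.05 = 243 kN.
Design strength φR_n = 0.75 × 243 = 182 kN.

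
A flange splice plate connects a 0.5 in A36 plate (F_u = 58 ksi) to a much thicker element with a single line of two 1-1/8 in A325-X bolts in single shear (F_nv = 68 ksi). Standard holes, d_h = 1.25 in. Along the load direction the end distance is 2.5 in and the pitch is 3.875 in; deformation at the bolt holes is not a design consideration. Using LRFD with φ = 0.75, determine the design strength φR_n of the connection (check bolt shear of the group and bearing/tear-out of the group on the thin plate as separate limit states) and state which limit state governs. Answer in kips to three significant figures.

Bolt shear: A_b = π·1.125²/4 = 0.994 in²; R_n = 68 × 0.994 × 2 × 1 = 135.2 kips → 0.75 × 135.2 = 101 kips.
Bearing (1.5 l_c t F_u ≤ 3.0 d t F_u): upper limit = 3.0·1.125·0.5·58 = 97.88 kips.
  Edge l_c = 2.5 − 1.25/2 = 1.875 → r_n = 81.56 kips; interior l_c = 3.875 − 1.25 = 2.625 → r_n = 97.88 kips.
  R_n,bearing = 1·81.56 + 1·97.88 = 179.4 kips → 0.75 × 179.4 = 135 kips.
Bolt shear governs: 101 kips.

101 kips (bolt shear governs)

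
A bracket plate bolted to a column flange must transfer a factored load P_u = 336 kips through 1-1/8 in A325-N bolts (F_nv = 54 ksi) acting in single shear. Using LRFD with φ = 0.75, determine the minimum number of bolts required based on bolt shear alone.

A_b = π·1.125²/4 = 0.994 in².
Per-bolt design strength φR_n = 0.75 × 54 × 0.994 × 1 = 40.26 kips.
n ≥ 336 / 40.26 = 8.346 → use 9 bolts.

9 bolts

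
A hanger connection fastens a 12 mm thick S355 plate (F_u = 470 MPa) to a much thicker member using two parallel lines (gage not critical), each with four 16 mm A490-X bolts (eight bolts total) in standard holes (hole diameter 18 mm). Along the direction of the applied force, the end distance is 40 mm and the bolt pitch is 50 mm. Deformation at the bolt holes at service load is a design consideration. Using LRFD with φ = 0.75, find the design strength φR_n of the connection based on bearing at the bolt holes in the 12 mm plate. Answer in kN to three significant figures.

Per bolt r_n = 1.2 l_c t F_u ≤ 2.4 d t F_u; upper limit = 2.4 × 16 × 12 × 470 / 1000 = 216.6 kN.
Edge bolt: l_c = 40 − 18/2 = 31 mm → 1.2 × 31 × 12 × 470 / 1000 = 209.8 → r_n = 209.8 kN.
Interior bolts: l_c = 50 − 18 = 32 mm → 1.2 × 32 × 12 × 470 / 1000 = 216.6 → r_n = 216.6 kN.
R_n = 2 × 209.8 + 6 × 216.6 = 1719 kN.
Design strength φR_n = 0.75 × 1719 = 1290 kN.

1290 kN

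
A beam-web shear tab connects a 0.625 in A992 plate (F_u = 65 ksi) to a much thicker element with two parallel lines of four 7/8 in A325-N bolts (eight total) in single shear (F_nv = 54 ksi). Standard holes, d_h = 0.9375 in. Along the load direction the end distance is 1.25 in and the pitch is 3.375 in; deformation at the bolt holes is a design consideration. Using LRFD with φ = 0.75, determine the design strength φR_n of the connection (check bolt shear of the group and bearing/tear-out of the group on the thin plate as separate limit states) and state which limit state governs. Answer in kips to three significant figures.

195 kips (bolt shear governs)

Bolt shear: A_b = π·0.875²/4 = 0.6013 in²; R_n = 54 × 0.6013 × 8 × 1 = 259.8 kips → 0.75 × 259.8 = 195 kips.
Bearing (1.2 l_c t F_u ≤ 2.4 d t F_u): upper limit = 2.4·0.875·0.625·65 = 85.31 kips.
  Edge l_c = 1.25 − 0.9375/2 = 0.7812 → r_n = 38.09 kips; interior l_c = 3.375 − 0.9375 = 2.438 → r_n = 85.31 kips.
  R_n,bearing = 2·38.09 + 6·85.31 = 588 kips → 0.75 × 588 = 441 kips.
Bolt shear governs: 195 kips.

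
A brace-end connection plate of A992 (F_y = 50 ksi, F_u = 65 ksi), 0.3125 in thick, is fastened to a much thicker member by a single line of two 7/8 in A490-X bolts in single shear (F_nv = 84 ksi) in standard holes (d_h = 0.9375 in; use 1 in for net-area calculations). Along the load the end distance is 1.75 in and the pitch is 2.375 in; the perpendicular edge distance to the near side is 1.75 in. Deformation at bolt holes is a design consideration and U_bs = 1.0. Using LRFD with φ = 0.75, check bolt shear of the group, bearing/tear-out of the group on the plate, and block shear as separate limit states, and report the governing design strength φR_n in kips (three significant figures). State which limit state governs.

43 kips (block shear governs)

Bolt shear: A_b = π·0.875²/4 = 0.6013 in²; R_n = 84 × 0.6013 × 2 × 1 = 101 kips → 0.75 × 101 = 75.8 kips.
Bearing: edge l_c = 1.281, r_n = 31.23 kips; interior l_c = 1.438, r_n = 35.04 kips; R_n = 31.23 + 1·35.04 = 66.27 kips → 49.7 kips.
Block shear: A_gv = 1.289, A_nv = 0.8203, A_nt = 0.3906 in²; R_n = min(0.6F_uA_nv, 0.6F_yA_gv) + U_bs·F_u·A_nt = 57.38 kips → 43 kips.
Block shear governs: 43 kips.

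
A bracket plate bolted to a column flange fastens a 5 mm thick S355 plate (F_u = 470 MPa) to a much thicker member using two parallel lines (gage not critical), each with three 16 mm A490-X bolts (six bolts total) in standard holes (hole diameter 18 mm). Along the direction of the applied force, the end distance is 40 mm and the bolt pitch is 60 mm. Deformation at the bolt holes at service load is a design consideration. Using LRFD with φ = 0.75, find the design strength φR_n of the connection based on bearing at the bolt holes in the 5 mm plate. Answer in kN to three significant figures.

Per bolt r_n = 1.2 l_c t F_u ≤ 2.4 d t F_u; upper limit = 2.4 × 16 × 5 × 470 / 1000 = 90.24 kN.
Edge bolt: l_c = 40 − 18/2 = 31 mm → 1.2 × 31 × 5 × 470 / 1000 = 87.42 → r_n = 87.42 kN.
Interior bolts: l_c = 60 − 18 = 42 mm → 1.2 × 42 × 5 × 470 / 1000 = 118.4 → r_n = 90.24 kN.
R_n = 2 × 87.42 + 4 × 90.24 = 535.8 kN.
Design strength φR_n = 0.75 × 535.8 = 402 kN.

402 kN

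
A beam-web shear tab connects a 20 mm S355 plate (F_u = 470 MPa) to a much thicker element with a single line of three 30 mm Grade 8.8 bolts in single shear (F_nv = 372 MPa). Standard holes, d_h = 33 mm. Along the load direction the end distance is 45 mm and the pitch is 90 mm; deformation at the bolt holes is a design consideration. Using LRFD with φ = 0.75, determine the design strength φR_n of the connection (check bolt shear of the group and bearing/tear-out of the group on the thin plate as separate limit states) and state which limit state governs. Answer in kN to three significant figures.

Bolt shear: A_b = π·30²/4 = 706.9 mm²; R_n = 372 × 706.9 × 3 × 1 / 1000 = 788.9 kN → 0.75 × 788.9 = 592 kN.
Bearing (1.2 l_c t F_u ≤ 2.4 d t F_u): upper limit = 2.4·30·20·470 / 1000 = 676.8 kN.
  Edge l_c = 45 − 33/2 = 28.5 → r_n = 321.5 kN; interior l_c = 90 − 33 = 57 → r_n = 643 kN.
  R_n,bearing = 1·321.5 + 2·643 = 1607 kN → 0.75 × 1607 = 1210 kN.
Bolt shear governs: 592 kN.

592 kN (bolt shear governs)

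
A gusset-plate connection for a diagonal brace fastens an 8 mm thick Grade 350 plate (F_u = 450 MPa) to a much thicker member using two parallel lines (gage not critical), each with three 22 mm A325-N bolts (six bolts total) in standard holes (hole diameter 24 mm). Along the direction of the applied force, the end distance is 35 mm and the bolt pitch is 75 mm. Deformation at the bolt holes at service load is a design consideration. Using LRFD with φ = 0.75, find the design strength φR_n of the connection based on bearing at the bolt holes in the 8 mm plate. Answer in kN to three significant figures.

719 kN

Per bolt r_n = 1.2 l_c t F_u ≤ 2.4 d t F_u; upper limit = 2.4 × 22 × 8 × 450 / 1000 = 190.1 kN.
Edge bolt: l_c = 35 − 24/2 = 23 mm → 1.2 × 23 × 8 × 450 / 1000 = 99.36 → r_n = 99.36 kN.
Interior bolts: l_c = 75 − 24 = 51 mm → 1.2 × 51 × 8 × 450 / 1000 = 220.3 → r_n = 190.1 kN.
R_n = 2 × 99.36 + 4 × 190.1 = 959 kN.
Design strength φR_n = 0.75 × 959 = 719 kN.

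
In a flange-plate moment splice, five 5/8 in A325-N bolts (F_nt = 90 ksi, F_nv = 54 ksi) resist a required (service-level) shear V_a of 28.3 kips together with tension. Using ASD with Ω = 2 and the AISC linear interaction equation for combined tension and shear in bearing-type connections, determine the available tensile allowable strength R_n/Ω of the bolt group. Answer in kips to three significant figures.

A_b = π·0.625²/4 = 0.3068 in²; f_rv = 28.3 / (5 × 0.3068) = 18.45 ksi.
F'_nt = 1.3 F_nt − (Ω F_nt / F_nv) f_rv = 1.3·90 − (2·90/54)·18.45 = 55.5 ksi, capped at F_nt → F'_nt = 55.5 ksi.
R_n = F'_nt · A_b · n = 55.5 × 0.3068 × 5 = 85.14 kips.
Allowable strength R_n/Ω = 85.14 / 2 = 42.6 kips.

42.6 kips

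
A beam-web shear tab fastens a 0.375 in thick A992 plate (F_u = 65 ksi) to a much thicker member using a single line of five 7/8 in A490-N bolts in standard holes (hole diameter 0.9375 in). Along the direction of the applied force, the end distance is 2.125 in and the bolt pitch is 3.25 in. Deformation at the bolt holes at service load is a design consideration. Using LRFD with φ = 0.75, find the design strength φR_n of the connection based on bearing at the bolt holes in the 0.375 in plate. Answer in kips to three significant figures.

190 kips

Per bolt r_n = 1.2 l_c t F_u ≤ 2.4 d t F_u; upper limit = 2.4 × 0.875 × 0.375 × 65 = 51.19 kips.
Edge bolt: l_c = 2.125 − 0.9375/2 = 1.656 in → 1.2 × 1.656 × 0.375 × 65 = 48.45 → r_n = 48.45 kips.
Interior bolts: l_c = 3.25 − 0.9375 = 2.312 in → 1.2 × 2.312 × 0.375 × 65 = 67.64 → r_n = 51.19 kips.
R_n = 1 × 48.45 + 4 × 51.19 = 253.2 kips.
Design strength φR_n = 0.75 × 253.2 = 190 kips.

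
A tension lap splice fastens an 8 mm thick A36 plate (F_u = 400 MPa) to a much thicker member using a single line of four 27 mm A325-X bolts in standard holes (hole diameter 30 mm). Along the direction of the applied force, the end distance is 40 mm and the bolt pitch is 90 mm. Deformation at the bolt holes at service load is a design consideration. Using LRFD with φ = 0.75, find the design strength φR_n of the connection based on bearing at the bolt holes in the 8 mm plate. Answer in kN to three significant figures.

539 kN

Per bolt r_n = 1.2 l_c t F_u ≤ 2.4 d t F_u; upper limit = 2.4 × 27 × 8 × 400 / 1000 = 207.4 kN.
Edge bolt: l_c = 40 − 30/2 = 25 mm → 1.2 × 25 × 8 × 400 / 1000 = 96 → r_n = 96 kN.
Interior bolts: l_c = 90 − 30 = 60 mm → 1.2 × 60 × 8 × 400 / 1000 = 230.4 → r_n = 207.4 kN.
R_n = 1 × 96 + 3 × 207.4 = 718.1 kN.
Design strength φR_n = 0.75 × 718.1 = 539 kN.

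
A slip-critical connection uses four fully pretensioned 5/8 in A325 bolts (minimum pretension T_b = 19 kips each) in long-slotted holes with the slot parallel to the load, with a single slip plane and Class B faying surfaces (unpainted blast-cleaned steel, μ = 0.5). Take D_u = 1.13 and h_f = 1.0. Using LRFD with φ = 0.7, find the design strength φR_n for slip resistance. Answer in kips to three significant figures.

R_n = μ · D_u · h_f · T_b · n_s · n_b = 0.5 × 1.13 × 1.0 × 19 × 1 × 4 = 42.94 kips.
Design strength φR_n = 0.7 × 42.94 = 30.1 kips.

30.1 kips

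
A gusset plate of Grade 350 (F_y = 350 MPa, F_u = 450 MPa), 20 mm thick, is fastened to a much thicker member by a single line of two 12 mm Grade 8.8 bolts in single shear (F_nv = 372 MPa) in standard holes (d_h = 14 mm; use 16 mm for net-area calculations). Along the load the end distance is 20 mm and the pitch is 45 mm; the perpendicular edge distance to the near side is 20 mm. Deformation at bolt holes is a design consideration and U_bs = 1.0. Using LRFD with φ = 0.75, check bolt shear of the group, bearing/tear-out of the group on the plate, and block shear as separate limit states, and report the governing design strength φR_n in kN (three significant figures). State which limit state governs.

Bolt shear: A_b = π·12²/4 = 113.1 mm²; R_n = 372 × 113.1 × 2 × 1 / 1000 = 84.14 kN → 0.75 × 84.14 = 63.1 kN.
Bearing: edge l_c = 13, r_n = 140.4 kN; interior l_c = 31, r_n = 259.2 kN; R_n = 140.4 + 1·259.2 = 399.6 kN → 300 kN.
Block shear: A_gv = 1300, A_nv = 820, A_nt = 240 mm²; R_n = min(0.6F_uA_nv, 0.6F_yA_gv) + U_bs·F_u·A_nt = 329.4 kN → 247 kN.
Bolt shear governs: 63.1 kN.

63.1 kN (bolt shear governs)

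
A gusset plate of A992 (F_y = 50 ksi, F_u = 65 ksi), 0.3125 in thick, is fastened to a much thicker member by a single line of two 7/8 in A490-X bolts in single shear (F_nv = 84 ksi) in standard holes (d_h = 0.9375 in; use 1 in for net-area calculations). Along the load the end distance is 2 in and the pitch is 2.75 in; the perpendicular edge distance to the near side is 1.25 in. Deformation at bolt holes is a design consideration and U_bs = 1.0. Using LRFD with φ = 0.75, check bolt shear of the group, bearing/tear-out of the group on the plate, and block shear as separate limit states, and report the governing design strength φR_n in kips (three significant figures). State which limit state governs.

41.1 kips (block shear governs)

Bolt shear: A_b = π·0.875²/4 = 0.6013 in²; R_n = 84 × 0.6013 × 2 × 1 = 101 kips → 0.75 × 101 = 75.8 kips.
Bearing: edge l_c = 1.531, r_n = 37.32 kips; interior l_c = 1.812, r_n = 42.66 kips; R_n = 37.32 + 1·42.66 = 79.98 kips → 60 kips.
Block shear: A_gv = 1.484, A_nv = 1.016, A_nt = 0.2344 in²; R_n = min(0.6F_uA_nv, 0.6F_yA_gv) + U_bs·F_u·A_nt = 54.84 kips → 41.1 kips.
Block shear governs: 41.1 kips.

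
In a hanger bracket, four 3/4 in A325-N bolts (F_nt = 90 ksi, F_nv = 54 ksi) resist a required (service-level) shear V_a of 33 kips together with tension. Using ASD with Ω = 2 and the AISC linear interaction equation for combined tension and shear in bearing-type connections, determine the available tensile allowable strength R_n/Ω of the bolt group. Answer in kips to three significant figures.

A_b = π·0.75²/4 = 0.4418 in²; f_rv = 33 / (4 × 0.4418) = 18.67 ksi.
F'_nt = 1.3 F_nt − (Ω F_nt / F_nv) f_rv = 1.3·90 − (2·90/54)·18.67 = 54.75 ksi, capped at F_nt → F'_nt = 54.75 ksi.
R_n = F'_nt · A_b · n = 54.75 × 0.4418 × 4 = 96.76 kips.
Allowable strength R_n/Ω = 96.76 / 2 = 48.4 kips.

48.4 kips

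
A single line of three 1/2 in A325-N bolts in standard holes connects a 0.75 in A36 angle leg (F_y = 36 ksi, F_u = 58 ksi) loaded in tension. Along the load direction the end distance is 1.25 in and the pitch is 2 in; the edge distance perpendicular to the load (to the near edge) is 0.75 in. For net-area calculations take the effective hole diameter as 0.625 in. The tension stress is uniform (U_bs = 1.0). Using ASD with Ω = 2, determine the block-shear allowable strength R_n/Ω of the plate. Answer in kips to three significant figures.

52 kips

Shear plane L_v = 1.25 + 2·2 = 5.25 in; A_gv = 5.25 × 0.75 = 3.938 in².
A_nv = (5.25 − 2.5·0.625) × 0.75 = 2.766 in².
A_nt = (0.75 − 0.5·0.625) × 0.75 = 0.3281 in².
0.6 F_u A_nv = 96.24 kips; 0.6 F_y A_gv = 85.05 kips → shear yielding governs the shear term.
R_n = 85.05 + 1.0 × 58 × 0.3281 = 104.1 kips.
Allowable strength R_n/Ω = 104.1 / 2 = 52 kips.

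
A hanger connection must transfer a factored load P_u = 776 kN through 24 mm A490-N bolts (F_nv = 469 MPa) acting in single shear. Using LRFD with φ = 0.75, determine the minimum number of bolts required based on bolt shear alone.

A_b = π·24²/4 = 452.4 mm².
Per-bolt design strength φR_n = 0.75 × 469 × 452.4 × 1 / 1000 = 159.1 kN.
n ≥ 776 / 159.1 = 4.877 → use 5 bolts.

5 bolts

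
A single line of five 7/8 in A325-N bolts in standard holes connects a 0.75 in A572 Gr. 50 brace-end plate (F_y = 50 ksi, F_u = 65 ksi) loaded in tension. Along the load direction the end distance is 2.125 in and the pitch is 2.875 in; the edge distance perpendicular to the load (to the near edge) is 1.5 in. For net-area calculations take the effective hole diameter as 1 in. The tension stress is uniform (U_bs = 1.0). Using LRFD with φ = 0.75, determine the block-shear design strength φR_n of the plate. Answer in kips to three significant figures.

237 kips

Shear plane L_v = 2.125 + 4·2.875 = 13.62 in; A_gv = 13.62 × 0.75 = 10.22 in².
A_nv = (13.62 − 4.5·1) × 0.75 = 6.844 in².
A_nt = (1.5 − 0.5·1) × 0.75 = 0.75 in².
0.6 F_u A_nv = 266.9 kips; 0.6 F_y A_gv = 306.6 kips → shear rupture governs the shear term.
R_n = 266.9 + 1.0 × 65 × 0.75 = 315.7 kips.
Design strength φR_n = 0.75 × 315.7 = 237 kips.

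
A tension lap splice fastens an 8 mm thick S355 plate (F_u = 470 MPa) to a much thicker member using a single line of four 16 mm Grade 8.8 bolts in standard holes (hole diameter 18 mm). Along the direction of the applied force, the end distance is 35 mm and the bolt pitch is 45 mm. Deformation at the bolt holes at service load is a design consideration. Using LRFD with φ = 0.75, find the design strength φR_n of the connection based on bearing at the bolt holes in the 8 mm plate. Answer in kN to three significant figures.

362 kN

Per bolt r_n = 1.2 l_c t F_u ≤ 2.4 d t F_u; upper limit = 2.4 × 16 × 8 × 470 / 1000 = 144.4 kN.
Edge bolt: l_c = 35 − 18/2 = 26 mm → 1.2 × 26 × 8 × 470 / 1000 = 117.3 → r_n = 117.3 kN.
Interior bolts: l_c = 45 − 18 = 27 mm → 1.2 × 27 × 8 × 470 / 1000 = 121.8 → r_n = 121.8 kN.
R_n = 1 × 117.3 + 3 × 121.8 = 482.8 kN.
Design strength φR_n = 0.75 × 482.8 = 362 kN.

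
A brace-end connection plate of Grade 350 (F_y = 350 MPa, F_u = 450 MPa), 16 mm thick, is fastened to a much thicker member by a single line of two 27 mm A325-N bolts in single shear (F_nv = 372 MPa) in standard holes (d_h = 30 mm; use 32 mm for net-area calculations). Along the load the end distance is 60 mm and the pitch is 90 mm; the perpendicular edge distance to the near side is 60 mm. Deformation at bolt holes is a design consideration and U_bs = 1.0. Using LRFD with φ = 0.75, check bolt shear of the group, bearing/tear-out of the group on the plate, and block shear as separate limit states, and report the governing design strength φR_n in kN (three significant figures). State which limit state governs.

Bolt shear: A_b = π·27²/4 = 572.6 mm²; R_n = 372 × 572.6 × 2 × 1 / 1000 = 426 kN → 0.75 × 426 = 319 kN.
Bearing: edge l_c = 45, r_n = 388.8 kN; interior l_c = 60, r_n = 466.6 kN; R_n = 388.8 + 1·466.6 = 855.4 kN → 642 kN.
Block shear: A_gv = 2400, A_nv = 1632, A_nt = 704 mm²; R_n = min(0.6F_uA_nv, 0.6F_yA_gv) + U_bs·F_u·A_nt = 757.4 kN → 568 kN.
Bolt shear governs: 319 kN.

319 kN (bolt shear governs)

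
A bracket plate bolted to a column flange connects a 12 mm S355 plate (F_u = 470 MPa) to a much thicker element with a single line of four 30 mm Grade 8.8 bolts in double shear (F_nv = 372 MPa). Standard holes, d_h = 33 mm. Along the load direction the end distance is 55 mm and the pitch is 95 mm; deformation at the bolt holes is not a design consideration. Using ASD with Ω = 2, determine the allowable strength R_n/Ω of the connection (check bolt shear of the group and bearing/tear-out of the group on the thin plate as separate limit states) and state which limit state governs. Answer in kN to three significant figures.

924 kN (bearing governs)

Bolt shear: A_b = π·30²/4 = 706.9 mm²; R_n = 372 × 706.9 × 4 × 2 / 1000 = 2104 kN → 2104 / 2 = 1050 kN.
Bearing (1.5 l_c t F_u ≤ 3.0 d t F_u): upper limit = 3.0·30·12·470 / 1000 = 507.6 kN.
  Edge l_c = 55 − 33/2 = 38.5 → r_n = 325.7 kN; interior l_c = 95 − 33 = 62 → r_n = 507.6 kN.
  R_n,bearing = 1·325.7 + 3·507.6 = 1849 kN → 1849 / 2 = 924 kN.
Bearing governs: 924 kN.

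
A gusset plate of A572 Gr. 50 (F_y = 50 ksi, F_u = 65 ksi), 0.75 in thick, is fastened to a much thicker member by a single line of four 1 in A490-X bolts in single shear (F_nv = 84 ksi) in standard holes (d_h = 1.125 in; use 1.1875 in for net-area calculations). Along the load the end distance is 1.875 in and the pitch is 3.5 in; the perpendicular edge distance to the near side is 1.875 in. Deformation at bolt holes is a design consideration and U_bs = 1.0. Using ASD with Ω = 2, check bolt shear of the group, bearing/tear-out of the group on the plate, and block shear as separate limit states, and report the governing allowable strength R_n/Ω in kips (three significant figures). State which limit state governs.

132 kips (bolt shear governs)

Bolt shear: A_b = π·1²/4 = 0.7854 in²; R_n = 84 × 0.7854 × 4 × 1 = 263.9 kips → 263.9 / 2 = 132 kips.
Bearing: edge l_c = 1.312, r_n = 76.78 kips; interior l_c = 2.375, r_n = 117 kips; R_n = 76.78 + 3·117 = 427.8 kips → 214 kips.
Block shear: A_gv = 9.281, A_nv = 6.164, A_nt = 0.9609 in²; R_n = min(0.6F_uA_nv, 0.6F_yA_gv) + U_bs·F_u·A_nt = 302.9 kips → 151 kips.
Bolt shear governs: 132 kips.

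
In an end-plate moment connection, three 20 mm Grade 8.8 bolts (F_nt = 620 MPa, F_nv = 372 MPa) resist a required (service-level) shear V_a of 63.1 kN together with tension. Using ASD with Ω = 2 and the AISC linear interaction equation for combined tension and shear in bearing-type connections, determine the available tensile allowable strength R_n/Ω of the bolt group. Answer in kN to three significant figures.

A_b = π·20²/4 = 314.2 mm²; f_rv = 63.1 × 1000 / (3 × 314.2) = 66.95 MPa.
F'_nt = 1.3 F_nt − (Ω F_nt / F_nv) f_rv = 1.3·620 − (2·620/372)·66.95 = 582.8 MPa, capped at F_nt → F'_nt = 582.8 MPa.
R_n = F'_nt · A_b · n = 582.8 × 314.2 × 3 / 1000 = 549.3 kN.
Allowable strength R_n/Ω = 549.3 / 2 = 275 kN.

275 kN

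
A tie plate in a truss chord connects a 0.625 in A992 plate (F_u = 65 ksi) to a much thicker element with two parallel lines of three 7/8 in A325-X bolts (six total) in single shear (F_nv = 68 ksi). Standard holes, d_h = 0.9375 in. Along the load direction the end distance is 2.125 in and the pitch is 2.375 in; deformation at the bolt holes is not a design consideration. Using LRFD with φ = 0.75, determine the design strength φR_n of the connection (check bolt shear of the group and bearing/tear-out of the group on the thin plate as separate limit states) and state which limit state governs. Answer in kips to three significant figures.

184 kips (bolt shear governs)

Bolt shear: A_b = π·0.875²/4 = 0.6013 in²; R_n = 68 × 0.6013 × 6 × 1 = 245.3 kips → 0.75 × 245.3 = 184 kips.
Bearing (1.5 l_c t F_u ≤ 3.0 d t F_u): upper limit = 3.0·0.875·0.625·65 = 106.6 kips.
  Edge l_c = 2.125 − 0.9375/2 = 1.656 → r_n = 100.9 kips; interior l_c = 2.375 − 0.9375 = 1.438 → r_n = 87.6 kips.
  R_n,bearing = 2·100.9 + 4·87.6 = 552.2 kips → 0.75 × 552.2 = 414 kips.
Bolt shear governs: 184 kips.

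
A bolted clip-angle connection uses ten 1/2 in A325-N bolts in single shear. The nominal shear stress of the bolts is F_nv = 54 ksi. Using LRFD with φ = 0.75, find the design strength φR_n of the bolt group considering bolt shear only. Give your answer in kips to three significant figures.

A_b = π × 0.5² / 4 = 0.1963 in².
R_n = F_nv · A_b · n · n_s = 54 × 0.1963 × 10 × 1 = 106 kips.
Design strength φR_n = 0.75 × 106 = 79.5 kips.

79.5 kips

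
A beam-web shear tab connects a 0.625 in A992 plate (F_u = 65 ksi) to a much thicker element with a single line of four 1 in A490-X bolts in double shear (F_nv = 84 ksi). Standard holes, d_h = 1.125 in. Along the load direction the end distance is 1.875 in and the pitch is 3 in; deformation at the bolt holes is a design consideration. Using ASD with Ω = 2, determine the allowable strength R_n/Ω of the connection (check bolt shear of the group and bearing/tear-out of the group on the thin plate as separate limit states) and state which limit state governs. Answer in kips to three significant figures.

169 kips (bearing governs)

Bolt shear: A_b = π·1²/4 = 0.7854 in²; R_n = 84 × 0.7854 × 4 × 2 = 527.8 kips → 527.8 / 2 = 264 kips.
Bearing (1.2 l_c t F_u ≤ 2.4 d t F_u): upper limit = 2.4·1·0.625·65 = 97.5 kips.
  Edge l_c = 1.875 − 1.125/2 = 1.312 → r_n = 63.98 kips; interior l_c = 3 − 1.125 = 1.875 → r_n = 91.41 kips.
  R_n,bearing = 1·63.98 + 3·91.41 = 338.2 kips → 338.2 / 2 = 169 kips.
Bearing governs: 169 kips.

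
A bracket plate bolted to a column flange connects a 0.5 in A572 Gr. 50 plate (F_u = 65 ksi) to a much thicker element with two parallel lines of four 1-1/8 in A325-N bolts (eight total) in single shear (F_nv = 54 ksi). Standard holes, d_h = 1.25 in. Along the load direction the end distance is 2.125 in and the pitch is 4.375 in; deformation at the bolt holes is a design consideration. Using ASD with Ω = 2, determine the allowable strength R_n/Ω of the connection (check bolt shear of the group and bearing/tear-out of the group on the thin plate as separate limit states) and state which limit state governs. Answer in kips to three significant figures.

Bolt shear: A_b = π·1.125²/4 = 0.994 in²; R_n = 54 × 0.994 × 8 × 1 = 429.4 kips → 429.4 / 2 = 215 kips.
Bearing (1.2 l_c t F_u ≤ 2.4 d t F_u): upper limit = 2.4·1.125·0.5·65 = 87.75 kips.
  Edge l_c = 2.125 − 1.25/2 = 1.5 → r_n = 58.5 kips; interior l_c = 4.375 − 1.25 = 3.125 → r_n = 87.75 kips.
  R_n,bearing = 2·58.5 + 6·87.75 = 643.5 kips → 643.5 / 2 = 322 kips.
Bolt shear governs: 215 kips.

215 kips (bolt shear governs)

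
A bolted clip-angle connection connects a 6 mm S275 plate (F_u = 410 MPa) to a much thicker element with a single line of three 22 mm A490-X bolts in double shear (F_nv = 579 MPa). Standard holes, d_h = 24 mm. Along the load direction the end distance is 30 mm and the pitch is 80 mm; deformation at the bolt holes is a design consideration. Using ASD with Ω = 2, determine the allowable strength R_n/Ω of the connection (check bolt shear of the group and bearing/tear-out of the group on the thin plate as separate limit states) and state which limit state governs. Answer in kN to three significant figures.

156 kN (bearing governs)

Bolt shear: A_b = π·22²/4 = 380.1 mm²; R_n = 579 × 380.1 × 3 × 2 / 1000 = 1321 kN → 1321 / 2 = 660 kN.
Bearing (1.2 l_c t F_u ≤ 2.4 d t F_u): upper limit = 2.4·22·6·410 / 1000 = 129.9 kN.
  Edge l_c = 30 − 24/2 = 18 → r_n = 53.14 kN; interior l_c = 80 − 24 = 56 → r_n = 129.9 kN.
  R_n,bearing = 1·53.14 + 2·129.9 = 312.9 kN → 312.9 / 2 = 156 kN.
Bearing governs: 156 kN.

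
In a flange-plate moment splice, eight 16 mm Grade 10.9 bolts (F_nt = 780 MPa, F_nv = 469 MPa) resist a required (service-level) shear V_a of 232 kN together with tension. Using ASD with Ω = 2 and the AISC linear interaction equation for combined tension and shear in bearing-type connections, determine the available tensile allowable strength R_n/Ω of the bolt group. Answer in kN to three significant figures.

430 kN

A_b = π·16²/4 = 201.1 mm²; f_rv = 232 × 1000 / (8 × 201.1) = 144.2 MPa.
F'_nt = 1.3 F_nt − (Ω F_nt / F_nv) f_rv = 1.3·780 − (2·780/469)·144.2 = 534.2 MPa, capped at F_nt → F'_nt = 534.2 MPa.
R_n = F'_nt · A_b · n = 534.2 × 201.1 × 8 / 1000 = 859.3 kN.
Allowable strength R_n/Ω = 859.3 / 2 = 430 kN.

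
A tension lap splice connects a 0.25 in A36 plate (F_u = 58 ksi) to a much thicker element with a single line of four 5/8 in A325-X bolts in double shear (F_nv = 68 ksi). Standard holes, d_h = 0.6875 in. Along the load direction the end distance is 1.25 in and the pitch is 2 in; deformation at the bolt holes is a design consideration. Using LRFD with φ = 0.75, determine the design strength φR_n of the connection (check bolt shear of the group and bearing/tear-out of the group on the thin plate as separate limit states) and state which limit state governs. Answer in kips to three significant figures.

Bolt shear: A_b = π·0.625²/4 = 0.3068 in²; R_n = 68 × 0.3068 × 4 × 2 = 166.9 kips → 0.75 × 166.9 = 125 kips.
Bearing (1.2 l_c t F_u ≤ 2.4 d t F_u): upper limit = 2.4·0.625·0.25·58 = 21.75 kips.
  Edge l_c = 1.25 − 0.6875/2 = 0.9062 → r_n = 15.77 kips; interior l_c = 2 − 0.6875 = 1.312 → r_n = 21.75 kips.
  R_n,bearing = 1·15.77 + 3·21.75 = 81.02 kips → 0.75 × 81.02 = 60.8 kips.
Bearing governs: 60.8 kips.

60.8 kips (bearing governs)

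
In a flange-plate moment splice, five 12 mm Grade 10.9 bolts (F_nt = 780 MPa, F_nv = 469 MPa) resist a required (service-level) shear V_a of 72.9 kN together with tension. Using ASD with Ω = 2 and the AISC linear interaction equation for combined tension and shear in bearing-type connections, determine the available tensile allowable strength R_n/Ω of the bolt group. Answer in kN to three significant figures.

165 kN

A_b = π·12²/4 = 113.1 mm²; f_rv = 72.9 × 1000 / (5 × 113.1) = 128.9 MPa.
F'_nt = 1.3 F_nt − (Ω F_nt / F_nv) f_rv = 1.3·780 − (2·780/469)·128.9 = 585.2 MPa, capped at F_nt → F'_nt = 585.2 MPa.
R_n = F'_nt · A_b · n = 585.2 × 113.1 × 5 / 1000 = 330.9 kN.
Allowable strength R_n/Ω = 330.9 / 2 = 165 kN.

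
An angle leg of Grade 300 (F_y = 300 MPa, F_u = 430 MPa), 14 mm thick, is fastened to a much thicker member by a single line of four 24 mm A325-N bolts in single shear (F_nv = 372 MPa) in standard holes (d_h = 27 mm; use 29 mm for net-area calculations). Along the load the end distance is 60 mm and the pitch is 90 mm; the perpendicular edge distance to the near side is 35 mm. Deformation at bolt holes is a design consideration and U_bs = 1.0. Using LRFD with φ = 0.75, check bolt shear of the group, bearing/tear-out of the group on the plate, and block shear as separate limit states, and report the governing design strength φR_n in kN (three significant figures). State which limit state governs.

505 kN (bolt shear governs)

Bolt shear: A_b = π·24²/4 = 452.4 mm²; R_n = 372 × 452.4 × 4 × 1 / 1000 = 673.2 kN → 0.75 × 673.2 = 505 kN.
Bearing: edge l_c = 46.5, r_n = 335.9 kN; interior l_c = 63, r_n = 346.8 kN; R_n = 335.9 + 3·346.8 = 1376 kN → 1030 kN.
Block shear: A_gv = 4620, A_nv = 3199, A_nt = 287 mm²; R_n = min(0.6F_uA_nv, 0.6F_yA_gv) + U_bs·F_u·A_nt = 948.8 kN → 712 kN.
Bolt shear governs: 505 kN.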